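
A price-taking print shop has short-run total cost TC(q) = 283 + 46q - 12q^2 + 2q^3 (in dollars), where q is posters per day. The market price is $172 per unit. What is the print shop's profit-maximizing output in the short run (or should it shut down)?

Produce at q = 7

From TC, MC = TC'(q) = 46 - 24q + 6q^2 and AVC = VC/q = 46 - 12q + 2q^2.
AVC is minimized where dAVC/dq = -12 + 4q = 0, at q = 3; min AVC = 46 - 12·3 + 2·3^2 = $28.
Because $172 ≥ $28, revenue can cover variable cost; the firm operates.
Solving P = MC: -126 - 24q + 6q^2 = 0 ⇒ q = -3 or 7. On the upward-sloping branch, q* = 7.
Check: AVC at q = 7 is $60 ≤ P, so revenue covers variable cost.
Profit = P·q − TC = 172·7 − 703 = $501.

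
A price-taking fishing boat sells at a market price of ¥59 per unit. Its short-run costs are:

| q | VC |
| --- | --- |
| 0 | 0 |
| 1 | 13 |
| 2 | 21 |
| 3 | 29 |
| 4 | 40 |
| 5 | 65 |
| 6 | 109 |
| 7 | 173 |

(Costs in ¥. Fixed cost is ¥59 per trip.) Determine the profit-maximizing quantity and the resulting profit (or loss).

q = 6; profit = ¥186

Compute π = P·q − TC at each output: q=0: -59; q=1: -13; q=2: 38; q=3: 89; q=4: 137; q=5: 171; q=6: 186; q=7: 181.
Profit is maximized at q = 6. AVC there is 109/6 = ¥18.17 ≤ P, so producing beats shutting down (which would give -¥59).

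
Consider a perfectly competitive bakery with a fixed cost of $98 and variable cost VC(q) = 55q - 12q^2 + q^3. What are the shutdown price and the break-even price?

Shutdown price = $19; break-even price = $34

Shutdown price = min AVC. AVC = 55 - 12q + q^2, with vertex at q = 6 and minimum $19.
ATC = 98/q + 55 - 12q + q^2. Setting dATC/dq = −98/q^2 − 12 + 2q = 0 gives q = 7 (since 2·7^3 − 12·7^2 = 98).
min ATC = 98/7 + 55 − 12·7 + 7^2 = $34. That is the break-even price.
For $19 ≤ P < $34 the firm produces at a loss; below $19 it shuts down.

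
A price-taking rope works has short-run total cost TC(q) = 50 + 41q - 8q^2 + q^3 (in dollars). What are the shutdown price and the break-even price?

Shutdown price = $25; break-even price = $36

Shutdown price = min AVC. AVC = 41 - 8q + q^2, with vertex at q = 4 and minimum $25.
ATC = 50/q + 41 - 8q + q^2. Setting dATC/dq = −50/q^2 − 8 + 2q = 0 gives q = 5 (since 2·5^3 − 8·5^2 = 50).
min ATC = 50/5 + 41 − 8·5 + 5^2 = $36. That is the break-even price.
Between these two prices the firm operates at a loss; above $36 it earns a profit.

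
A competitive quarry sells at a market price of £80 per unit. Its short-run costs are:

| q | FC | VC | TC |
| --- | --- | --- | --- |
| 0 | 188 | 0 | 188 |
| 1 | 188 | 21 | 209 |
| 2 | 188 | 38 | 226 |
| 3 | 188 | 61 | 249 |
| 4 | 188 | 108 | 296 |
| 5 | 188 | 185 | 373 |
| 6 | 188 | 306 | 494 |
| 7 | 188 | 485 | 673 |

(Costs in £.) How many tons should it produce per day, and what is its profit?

Compute π = P·q − TC at each output: q=0: -188; q=1: -129; q=2: -66; q=3: -9; q=4: 24; q=5: 27; q=6: -14; q=7: -113.
Profit is maximized at q = 5. AVC there is 185/5 = £37 ≤ P, so producing beats shutting down (which would give -£188).

q = 5; profit = £27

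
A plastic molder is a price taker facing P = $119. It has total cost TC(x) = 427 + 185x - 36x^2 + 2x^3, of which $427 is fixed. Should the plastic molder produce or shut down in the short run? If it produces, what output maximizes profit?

Produce at x = 11

Variable cost is VC = 185x - 36x^2 + 2x^3, so AVC = VC/x = 185 - 36x + 2x^2 and MC = dTC/dx = 185 - 72x + 6x^2.
AVC is minimized where dAVC/dx = -36 + 4x = 0, at x = 9; min AVC = 185 - 36·9 + 2·9^2 = $23.
Since P = $119 ≥ min AVC = $23, price covers variable cost and the firm should produce.
Solving P = MC: 66 - 72x + 6x^2 = 0 ⇒ x = 1 or 11. On the upward-sloping branch, x* = 11.
Check: AVC at x = 11 is $31 ≤ P, so revenue covers variable cost.
Profit = P·x − TC = 119·11 − 768 = $541.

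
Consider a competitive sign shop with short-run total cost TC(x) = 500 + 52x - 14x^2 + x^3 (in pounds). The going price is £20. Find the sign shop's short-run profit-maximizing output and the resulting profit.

Profit = -£372 at x = 8

AVC = 52 - 14x + x^2; min AVC = £3 at x = 7. Since P = £20 ≥ min AVC, the firm produces.
MC = 52 - 28x + 3x^2. Setting P = MC and taking the root on the rising branch gives x* = 8.
TR = 20·8 = 160. TC = 500 + 32 = 532. Profit = 160 − 532 = -£372.
By producing, the firm covers all variable cost plus £128 of fixed cost; shutting down would lose the full £500.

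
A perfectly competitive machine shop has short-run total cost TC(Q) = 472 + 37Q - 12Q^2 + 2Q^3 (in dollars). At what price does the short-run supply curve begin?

Short-run supply begins at min AVC. From VC = 37Q - 12Q^2 + 2Q^3, AVC = 37 - 12Q + 2Q^2.
At the minimum of AVC, MC = AVC. MC = 37 - 24Q + 6Q^2; setting MC = AVC gives 4Q^2 - 12Q = 0, so Q = 3. min AVC = 19.
The firm shuts down for any P below $19.

$19 per unit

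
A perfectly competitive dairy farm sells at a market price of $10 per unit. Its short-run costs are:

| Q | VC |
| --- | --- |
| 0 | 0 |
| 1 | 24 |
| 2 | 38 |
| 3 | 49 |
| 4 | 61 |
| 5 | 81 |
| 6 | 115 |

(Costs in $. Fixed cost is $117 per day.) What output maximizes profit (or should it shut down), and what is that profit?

Profit at each row (π = 10Q − TC): Q=0: -117; Q=1: -131; Q=2: -135; Q=3: -136; Q=4: -138; Q=5: -148; Q=6: -172.
Profit is highest at Q = 0. Equivalently, the lowest AVC in the table is 61/4 ≈ $15.25 at Q = 4, and P = $10 falls below it — price never covers variable cost, so the firm shuts down and loses only its fixed cost.

Q = 0 (shut down); profit = -$117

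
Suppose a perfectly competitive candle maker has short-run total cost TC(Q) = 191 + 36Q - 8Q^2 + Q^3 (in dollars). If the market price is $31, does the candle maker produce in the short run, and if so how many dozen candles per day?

Produce at Q = 5

From TC, MC = TC'(Q) = 36 - 16Q + 3Q^2 and AVC = VC/Q = 36 - 8Q + Q^2.
The AVC parabola has its vertex at Q = 8/2 = 4, where AVC = 36 - 8·4 + 4^2 = $20.
P = $31 exceeds min AVC = $20, so the firm stays open.
Set P = MC: 31 = 36 - 16Q + 3Q^2 → 5 - 16Q + 3Q^2 = 0. The roots are Q = 1/3 and Q = 5; the profit-maximizing output is on the rising part of MC, so Q* = 5.
Check: AVC at Q = 5 is $21 ≤ P, so revenue covers variable cost.
Profit = P·Q − TC = 31·5 − 296 = -$141, a loss, but smaller than the $191 fixed cost the firm would lose by shutting down.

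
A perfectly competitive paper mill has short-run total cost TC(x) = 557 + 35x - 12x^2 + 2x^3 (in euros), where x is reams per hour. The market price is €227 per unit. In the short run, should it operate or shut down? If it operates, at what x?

Produce at x = 8

From TC, MC = TC'(x) = 35 - 24x + 6x^2 and AVC = VC/x = 35 - 12x + 2x^2.
The AVC parabola has its vertex at x = 12/4 = 3, where AVC = 35 - 12·3 + 2·3^2 = €17.
Because €227 ≥ €17, revenue can cover variable cost; the firm operates.
P = MC gives -192 - 24x + 6x^2 = 0, with roots -4 and 8. Take the larger (rising MC): x* = 8.
Check: AVC at x = 8 is €67 ≤ P, so revenue covers variable cost.
Profit = P·x − TC = 227·8 − 1093 = €723.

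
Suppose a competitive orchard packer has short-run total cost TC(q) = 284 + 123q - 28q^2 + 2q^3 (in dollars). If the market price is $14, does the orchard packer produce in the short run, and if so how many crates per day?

Strip out fixed cost: VC = 123q - 28q^2 + 2q^3. Then AVC = 123 - 28q + 2q^2 and MC = 123 - 56q + 6q^2.
AVC is minimized where dAVC/dq = -28 + 4q = 0, at q = 7; min AVC = 123 - 28·7 + 2·7^2 = $25.
Since P = $14 < min AVC = $25, price fails to cover variable cost at any output.
Shutting down limits the loss to fixed cost, $284.

Shut down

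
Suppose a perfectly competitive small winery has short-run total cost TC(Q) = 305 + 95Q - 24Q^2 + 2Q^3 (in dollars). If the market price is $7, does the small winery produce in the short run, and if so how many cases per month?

Shut down

Variable cost is VC = 95Q - 24Q^2 + 2Q^3, so AVC = VC/Q = 95 - 24Q + 2Q^2 and MC = dTC/dQ = 95 - 48Q + 6Q^2.
The AVC parabola has its vertex at Q = 24/4 = 6, where AVC = 95 - 24·6 + 2·6^2 = $23.
P = $7 lies below min AVC = $23; no output level covers variable cost.
Best response: produce nothing and absorb the $305 fixed cost.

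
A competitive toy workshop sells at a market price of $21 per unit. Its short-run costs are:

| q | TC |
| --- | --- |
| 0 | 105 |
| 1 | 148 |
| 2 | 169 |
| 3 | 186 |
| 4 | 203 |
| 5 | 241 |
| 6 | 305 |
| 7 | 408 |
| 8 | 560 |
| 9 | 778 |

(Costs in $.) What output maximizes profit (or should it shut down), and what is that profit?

Compute π = P·q − TC at each output: q=0: -105; q=1: -127; q=2: -127; q=3: -123; q=4: -119; q=5: -136; q=6: -179; q=7: -261; q=8: -392; q=9: -589.
Profit is highest at q = 0. Equivalently, the lowest AVC in the table is 98/4 ≈ $24.50 at q = 4, and P = $21 falls below it — price never covers variable cost, so the firm shuts down and loses only its fixed cost.

q = 0 (shut down); profit = -$105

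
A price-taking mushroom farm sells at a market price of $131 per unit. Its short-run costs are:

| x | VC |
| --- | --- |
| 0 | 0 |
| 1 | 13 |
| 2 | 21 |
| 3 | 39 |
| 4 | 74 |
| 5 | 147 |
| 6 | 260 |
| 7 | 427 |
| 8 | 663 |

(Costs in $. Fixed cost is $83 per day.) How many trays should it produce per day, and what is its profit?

x = 6; profit = $443

Compute π = P·x − TC at each output: x=0: -83; x=1: 35; x=2: 158; x=3: 271; x=4: 367; x=5: 425; x=6: 443; x=7: 407; x=8: 302.
Profit is maximized at x = 6. AVC there is 260/6 = $43.33 ≤ P, so producing beats shutting down (which would give -$83).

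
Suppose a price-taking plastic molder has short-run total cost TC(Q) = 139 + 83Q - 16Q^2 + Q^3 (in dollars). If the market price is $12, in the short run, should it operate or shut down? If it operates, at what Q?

Shut down

From TC, MC = TC'(Q) = 83 - 32Q + 3Q^2 and AVC = VC/Q = 83 - 16Q + Q^2.
AVC hits its minimum where MC = AVC, at Q = 8, giving min AVC = 83 - 16·8 + 8^2 = $19.
Since P = $12 < min AVC = $19, price fails to cover variable cost at any output.
The firm minimizes its loss by shutting down and losing only its fixed cost of $139.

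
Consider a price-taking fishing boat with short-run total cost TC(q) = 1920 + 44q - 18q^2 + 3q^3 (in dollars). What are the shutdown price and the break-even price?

Shutdown price = $17; break-even price = $332

AVC = 44 - 18q + 3q^2; minimized at q = 3, giving min AVC = $17. That is the shutdown price.
ATC = 1920/q + 44 - 18q + 3q^2. Setting dATC/dq = −1920/q^2 − 18 + 6q = 0 gives q = 8 (since 6·8^3 − 18·8^2 = 1920).
min ATC = 1920/8 + 44 − 18·8 + 3·8^2 = $332. That is the break-even price.
For $17 ≤ P < $332 the firm produces at a loss; below $17 it shuts down.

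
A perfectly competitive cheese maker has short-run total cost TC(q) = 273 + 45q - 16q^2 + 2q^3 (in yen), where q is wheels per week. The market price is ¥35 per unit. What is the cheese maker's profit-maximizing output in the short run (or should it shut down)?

Variable cost is VC = 45q - 16q^2 + 2q^3, so AVC = VC/q = 45 - 16q + 2q^2 and MC = dTC/dq = 45 - 32q + 6q^2.
The AVC parabola has its vertex at q = 16/4 = 4, where AVC = 45 - 16·4 + 2·4^2 = ¥13.
P = ¥35 exceeds min AVC = ¥13, so the firm stays open.
Set P = MC: 35 = 45 - 32q + 6q^2 → 10 - 32q + 6q^2 = 0. The roots are q = 1/3 and q = 5; the profit-maximizing output is on the rising part of MC, so q* = 5.
Check: AVC at q = 5 is ¥15 ≤ P, so revenue covers variable cost.
Profit = P·q − TC = 35·5 − 348 = -¥173, a loss, but smaller than the ¥273 fixed cost the firm would lose by shutting down.

Produce at q = 5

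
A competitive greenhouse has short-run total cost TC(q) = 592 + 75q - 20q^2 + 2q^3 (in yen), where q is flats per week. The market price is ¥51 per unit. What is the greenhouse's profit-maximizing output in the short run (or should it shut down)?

Strip out fixed cost: VC = 75q - 20q^2 + 2q^3. Then AVC = 75 - 20q + 2q^2 and MC = 75 - 40q + 6q^2.
AVC hits its minimum where MC = AVC, at q = 5, giving min AVC = 75 - 20·5 + 2·5^2 = ¥25.
P = ¥51 exceeds min AVC = ¥25, so the firm stays open.
Solving P = MC: 24 - 40q + 6q^2 = 0 ⇒ q = 2/3 or 6. On the upward-sloping branch, q* = 6.
Check: AVC at q = 6 is ¥27 ≤ P, so revenue covers variable cost.
Profit = P·q − TC = 51·6 − 754 = -¥448, a loss, but smaller than the ¥592 fixed cost the firm would lose by shutting down.

Produce at q = 6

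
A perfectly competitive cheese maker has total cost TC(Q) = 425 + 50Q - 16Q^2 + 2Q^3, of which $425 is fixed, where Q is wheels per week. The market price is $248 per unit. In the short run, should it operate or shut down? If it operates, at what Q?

Produce at Q = 9

Variable cost is VC = 50Q - 16Q^2 + 2Q^3, so AVC = VC/Q = 50 - 16Q + 2Q^2 and MC = dTC/dQ = 50 - 32Q + 6Q^2.
The AVC parabola has its vertex at Q = 16/4 = 4, where AVC = 50 - 16·4 + 2·4^2 = $18.
Because $248 ≥ $18, revenue can cover variable cost; the firm operates.
Set P = MC: 248 = 50 - 32Q + 6Q^2 → -198 - 32Q + 6Q^2 = 0. The roots are Q = -11/3 and Q = 9; the profit-maximizing output is on the rising part of MC, so Q* = 9.
Check: AVC at Q = 9 is $68 ≤ P, so revenue covers variable cost.
Profit = P·Q − TC = 248·9 − 1037 = $1195.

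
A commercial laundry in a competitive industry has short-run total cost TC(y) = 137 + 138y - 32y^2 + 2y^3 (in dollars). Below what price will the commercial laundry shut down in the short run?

The firm shuts down when price falls below the minimum of average variable cost. AVC = VC/y = 138 - 32y + 2y^2.
dAVC/dy = -32 + 4y = 0 gives y = 8. min AVC = 138 - 32·8 + 2·8^2 = 10.
So the shutdown price is $10.

$10 per unit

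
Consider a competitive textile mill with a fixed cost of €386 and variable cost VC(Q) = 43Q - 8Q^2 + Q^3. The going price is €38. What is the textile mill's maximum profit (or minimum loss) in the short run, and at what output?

AVC = 43 - 8Q + Q^2 has its minimum €27 at Q = 4; price €38 clears that bar, so the firm operates.
With MC = 43 - 16Q + 3Q^2, P = MC on the upward-sloping part at Q* = 5.
TR = 38·5 = 190. TC = 386 + 140 = 526. Profit = 190 − 526 = -€336.
By producing, the firm covers all variable cost plus €50 of fixed cost; shutting down would lose the full €386.

Profit = -€336 at Q = 5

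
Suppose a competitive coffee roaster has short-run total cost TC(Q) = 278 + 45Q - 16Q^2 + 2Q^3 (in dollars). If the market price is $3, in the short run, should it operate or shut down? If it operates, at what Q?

Strip out fixed cost: VC = 45Q - 16Q^2 + 2Q^3. Then AVC = 45 - 16Q + 2Q^2 and MC = 45 - 32Q + 6Q^2.
AVC is minimized where dAVC/dQ = -16 + 4Q = 0, at Q = 4; min AVC = 45 - 16·4 + 2·4^2 = $13.
With P < min AVC ($3 < $13), every unit sold adds to the loss.
Best response: produce nothing and absorb the $278 fixed cost.

Shut down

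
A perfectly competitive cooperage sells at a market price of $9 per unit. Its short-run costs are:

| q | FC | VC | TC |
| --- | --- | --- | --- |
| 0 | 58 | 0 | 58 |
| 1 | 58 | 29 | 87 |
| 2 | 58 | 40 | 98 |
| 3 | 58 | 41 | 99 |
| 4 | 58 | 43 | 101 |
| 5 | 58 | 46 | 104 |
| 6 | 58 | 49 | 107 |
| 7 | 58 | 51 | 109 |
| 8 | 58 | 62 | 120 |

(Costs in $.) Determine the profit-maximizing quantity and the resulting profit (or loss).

Tabulate TR − TC: q=0: -58; q=1: -78; q=2: -80; q=3: -72; q=4: -65; q=5: -59; q=6: -53; q=7: -46; q=8: -48.
Profit is maximized at q = 7. AVC there is 51/7 = $7.29 ≤ P, so producing beats shutting down (which would give -$58).

q = 7; profit = -$46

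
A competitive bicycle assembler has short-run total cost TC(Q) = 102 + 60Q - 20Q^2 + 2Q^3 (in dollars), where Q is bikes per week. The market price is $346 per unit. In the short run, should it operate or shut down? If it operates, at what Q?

Produce at Q = 11

Variable cost is VC = 60Q - 20Q^2 + 2Q^3, so AVC = VC/Q = 60 - 20Q + 2Q^2 and MC = dTC/dQ = 60 - 40Q + 6Q^2.
AVC hits its minimum where MC = AVC, at Q = 5, giving min AVC = 60 - 20·5 + 2·5^2 = $10.
Since P = $346 ≥ min AVC = $10, price covers variable cost and the firm should produce.
Solving P = MC: -286 - 40Q + 6Q^2 = 0 ⇒ Q = -13/3 or 11. On the upward-sloping branch, Q* = 11.
Check: AVC at Q = 11 is $82 ≤ P, so revenue covers variable cost.
Profit = P·Q − TC = 346·11 − 1004 = $2802.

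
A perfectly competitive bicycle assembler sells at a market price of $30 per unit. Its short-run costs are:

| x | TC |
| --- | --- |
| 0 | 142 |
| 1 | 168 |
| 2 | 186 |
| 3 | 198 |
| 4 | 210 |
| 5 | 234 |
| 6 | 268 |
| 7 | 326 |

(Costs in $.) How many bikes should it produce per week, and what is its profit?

Profit at each row (π = 30x − TC): x=0: -142; x=1: -138; x=2: -126; x=3: -108; x=4: -90; x=5: -84; x=6: -88; x=7: -116.
Profit is maximized at x = 5. AVC there is 92/5 = $18.40 ≤ P, so producing beats shutting down (which would give -$142).

x = 5; profit = -$84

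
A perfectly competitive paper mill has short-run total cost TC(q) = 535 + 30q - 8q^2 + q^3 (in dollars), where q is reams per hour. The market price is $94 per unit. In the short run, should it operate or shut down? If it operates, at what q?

Strip out fixed cost: VC = 30q - 8q^2 + q^3. Then AVC = 30 - 8q + q^2 and MC = 30 - 16q + 3q^2.
AVC hits its minimum where MC = AVC, at q = 4, giving min AVC = 30 - 8·4 + 4^2 = $14.
Since P = $94 ≥ min AVC = $14, price covers variable cost and the firm should produce.
P = MC gives -64 - 16q + 3q^2 = 0, with roots -8/3 and 8. Take the larger (rising MC): q* = 8.
Check: AVC at q = 8 is $30 ≤ P, so revenue covers variable cost.
Profit = P·q − TC = 94·8 − 775 = -$23, a loss, but smaller than the $535 fixed cost the firm would lose by shutting down.

Produce at q = 8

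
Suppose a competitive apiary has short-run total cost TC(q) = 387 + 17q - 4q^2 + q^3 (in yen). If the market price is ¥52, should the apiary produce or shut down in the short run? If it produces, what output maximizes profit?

Strip out fixed cost: VC = 17q - 4q^2 + q^3. Then AVC = 17 - 4q + q^2 and MC = 17 - 8q + 3q^2.
AVC is minimized where dAVC/dq = -4 + 2q = 0, at q = 2; min AVC = 17 - 4·2 + 2^2 = ¥13.
Since P = ¥52 ≥ min AVC = ¥13, price covers variable cost and the firm should produce.
Solving P = MC: -35 - 8q + 3q^2 = 0 ⇒ q = -7/3 or 5. On the upward-sloping branch, q* = 5.
Check: AVC at q = 5 is ¥22 ≤ P, so revenue covers variable cost.
Profit = P·q − TC = 52·5 − 497 = -¥237, a loss, but smaller than the ¥387 fixed cost the firm would lose by shutting down.

Produce at q = 5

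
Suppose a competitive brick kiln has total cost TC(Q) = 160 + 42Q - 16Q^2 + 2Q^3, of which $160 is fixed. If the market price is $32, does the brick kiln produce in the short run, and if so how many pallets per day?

Produce at Q = 5

From TC, MC = TC'(Q) = 42 - 32Q + 6Q^2 and AVC = VC/Q = 42 - 16Q + 2Q^2.
AVC is minimized where dAVC/dQ = -16 + 4Q = 0, at Q = 4; min AVC = 42 - 16·4 + 2·4^2 = $10.
Because $32 ≥ $10, revenue can cover variable cost; the firm operates.
Set P = MC: 32 = 42 - 32Q + 6Q^2 → 10 - 32Q + 6Q^2 = 0. The roots are Q = 1/3 and Q = 5; the profit-maximizing output is on the rising part of MC, so Q* = 5.
Check: AVC at Q = 5 is $12 ≤ P, so revenue covers variable cost.
Profit = P·Q − TC = 32·5 − 220 = -$60, a loss, but smaller than the $160 fixed cost the firm would lose by shutting down.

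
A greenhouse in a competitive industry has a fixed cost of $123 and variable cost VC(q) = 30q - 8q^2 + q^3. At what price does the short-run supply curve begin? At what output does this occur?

The shutdown price is the minimum of AVC. VC = 30q - 8q^2 + q^3, so AVC = 30 - 8q + q^2.
At the minimum of AVC, MC = AVC. MC = 30 - 16q + 3q^2; setting MC = AVC gives 2q^2 - 8q = 0, so q = 4. min AVC = 14.
The firm shuts down for any P below $14.

$14 per unit, at q = 4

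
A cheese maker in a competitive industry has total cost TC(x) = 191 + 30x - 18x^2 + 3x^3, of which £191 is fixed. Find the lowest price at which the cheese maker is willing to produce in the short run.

£3 per unit

The shutdown price is the minimum of AVC. VC = 30x - 18x^2 + 3x^3, so AVC = 30 - 18x + 3x^2.
dAVC/dx = -18 + 6x = 0 gives x = 3. min AVC = 30 - 18·3 + 3·3^2 = 3.
So the shutdown price is £3.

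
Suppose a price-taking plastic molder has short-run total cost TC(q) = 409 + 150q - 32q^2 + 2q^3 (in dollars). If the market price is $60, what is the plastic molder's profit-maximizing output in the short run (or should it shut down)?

Produce at q = 9

From TC, MC = TC'(q) = 150 - 64q + 6q^2 and AVC = VC/q = 150 - 32q + 2q^2.
AVC is minimized where dAVC/dq = -32 + 4q = 0, at q = 8; min AVC = 150 - 32·8 + 2·8^2 = $22.
Because $60 ≥ $22, revenue can cover variable cost; the firm operates.
P = MC gives 90 - 64q + 6q^2 = 0, with roots 5/3 and 9. Take the larger (rising MC): q* = 9.
Check: AVC at q = 9 is $24 ≤ P, so revenue covers variable cost.
Profit = P·q − TC = 60·9 − 625 = -$85, a loss, but smaller than the $409 fixed cost the firm would lose by shutting down.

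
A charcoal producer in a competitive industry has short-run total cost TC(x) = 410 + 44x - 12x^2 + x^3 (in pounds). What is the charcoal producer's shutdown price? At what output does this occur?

Short-run supply begins at min AVC. From VC = 44x - 12x^2 + x^3, AVC = 44 - 12x + x^2.
dAVC/dx = -12 + 2x = 0 gives x = 6. min AVC = 44 - 12·6 + 6^2 = 8.
The firm shuts down for any P below £8.

£8 per unit, at x = 6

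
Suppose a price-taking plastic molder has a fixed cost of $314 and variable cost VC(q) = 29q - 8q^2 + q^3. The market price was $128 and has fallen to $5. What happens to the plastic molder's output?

MC = 29 - 16q + 3q^2; the shutdown threshold is min AVC = $13 (at q = 4).
With P = $128 above the shutdown price, P = MC gives q = 9.
At P = $5 < min AVC = $13, price no longer covers variable cost at any output, so the firm shuts down: q = 0.

Output falls from 9 to 0 (the firm shuts down)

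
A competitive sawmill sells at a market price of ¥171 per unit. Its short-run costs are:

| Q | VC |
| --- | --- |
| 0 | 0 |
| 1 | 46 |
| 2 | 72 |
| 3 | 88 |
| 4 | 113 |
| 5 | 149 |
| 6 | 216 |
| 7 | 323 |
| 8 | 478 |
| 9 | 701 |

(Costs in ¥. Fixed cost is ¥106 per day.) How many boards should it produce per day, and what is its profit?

Q = 8; profit = ¥784

Tabulate TR − TC: Q=0: -106; Q=1: 19; Q=2: 164; Q=3: 319; Q=4: 465; Q=5: 600; Q=6: 704; Q=7: 768; Q=8: 784; Q=9: 732.
Profit is maximized at Q = 8. AVC there is 478/8 = ¥59.75 ≤ P, so producing beats shutting down (which would give -¥106).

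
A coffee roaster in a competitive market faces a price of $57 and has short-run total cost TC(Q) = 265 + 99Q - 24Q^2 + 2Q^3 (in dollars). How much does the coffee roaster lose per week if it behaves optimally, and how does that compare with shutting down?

AVC = 99 - 24Q + 2Q^2; min AVC = $27 at Q = 6. Since P = $57 ≥ min AVC, the firm produces.
MC = 99 - 48Q + 6Q^2. Setting P = MC and taking the root on the rising branch gives Q* = 7.
TR = 57·7 = 399. TC = 265 + 203 = 468. Profit = 399 − 468 = -$69.
By producing, the firm covers all variable cost plus $196 of fixed cost; shutting down would lose the full $265.

Profit = -$69 at Q = 7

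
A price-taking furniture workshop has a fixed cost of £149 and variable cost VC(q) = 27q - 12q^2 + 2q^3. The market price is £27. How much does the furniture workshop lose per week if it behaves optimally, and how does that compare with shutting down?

Profit = -£85 at q = 4

AVC = 27 - 12q + 2q^2 has its minimum £9 at q = 3; price £27 clears that bar, so the firm operates.
With MC = 27 - 24q + 6q^2, P = MC on the upward-sloping part at q* = 4.
TR = 27·4 = 108. TC = 149 + 44 = 193. Profit = 108 − 193 = -£85.
Shutting down would mean losing the fixed cost of £149, so operating at a loss of £85 is better by £64.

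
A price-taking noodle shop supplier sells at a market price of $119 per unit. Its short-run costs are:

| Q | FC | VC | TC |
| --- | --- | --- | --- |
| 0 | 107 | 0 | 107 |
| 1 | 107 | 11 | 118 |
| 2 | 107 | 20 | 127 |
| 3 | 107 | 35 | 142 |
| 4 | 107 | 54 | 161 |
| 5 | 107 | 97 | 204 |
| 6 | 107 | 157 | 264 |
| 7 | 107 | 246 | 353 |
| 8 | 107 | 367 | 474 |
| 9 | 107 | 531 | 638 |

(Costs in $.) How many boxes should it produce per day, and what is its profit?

Q = 7; profit = $480

Compute π = P·Q − TC at each output: Q=0: -107; Q=1: 1; Q=2: 111; Q=3: 215; Q=4: 315; Q=5: 391; Q=6: 450; Q=7: 480; Q=8: 478; Q=9: 433.
Profit is maximized at Q = 7. AVC there is 246/7 = $35.14 ≤ P, so producing beats shutting down (which would give -$107).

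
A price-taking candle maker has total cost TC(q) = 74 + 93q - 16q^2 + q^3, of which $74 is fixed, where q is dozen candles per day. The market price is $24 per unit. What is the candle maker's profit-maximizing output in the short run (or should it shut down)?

Variable cost is VC = 93q - 16q^2 + q^3, so AVC = VC/q = 93 - 16q + q^2 and MC = dTC/dq = 93 - 32q + 3q^2.
The AVC parabola has its vertex at q = 16/2 = 8, where AVC = 93 - 16·8 + 8^2 = $29.
With P < min AVC ($24 < $29), every unit sold adds to the loss.
Best response: produce nothing and absorb the $74 fixed cost.

Shut down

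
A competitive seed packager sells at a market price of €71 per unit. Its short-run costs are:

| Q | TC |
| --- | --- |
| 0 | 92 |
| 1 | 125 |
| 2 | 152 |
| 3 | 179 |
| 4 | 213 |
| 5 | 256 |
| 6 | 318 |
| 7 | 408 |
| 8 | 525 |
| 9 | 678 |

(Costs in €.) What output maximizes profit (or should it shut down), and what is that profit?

Q = 6; profit = €108

Profit at each row (π = 71Q − TC): Q=0: -92; Q=1: -54; Q=2: -10; Q=3: 34; Q=4: 71; Q=5: 99; Q=6: 108; Q=7: 89; Q=8: 43; Q=9: -39.
Profit is maximized at Q = 6. AVC there is 226/6 = €37.67 ≤ P, so producing beats shutting down (which would give -€92).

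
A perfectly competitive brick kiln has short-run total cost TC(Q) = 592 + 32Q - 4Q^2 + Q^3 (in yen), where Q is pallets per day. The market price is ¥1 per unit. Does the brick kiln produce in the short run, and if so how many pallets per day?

Shut down

From TC, MC = TC'(Q) = 32 - 8Q + 3Q^2 and AVC = VC/Q = 32 - 4Q + Q^2.
The AVC parabola has its vertex at Q = 4/2 = 2, where AVC = 32 - 4·2 + 2^2 = ¥28.
With P < min AVC (¥1 < ¥28), every unit sold adds to the loss.
The firm minimizes its loss by shutting down and losing only its fixed cost of ¥592.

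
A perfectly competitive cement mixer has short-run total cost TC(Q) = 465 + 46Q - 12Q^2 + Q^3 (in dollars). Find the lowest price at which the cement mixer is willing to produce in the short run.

$10 per unit

Short-run supply begins at min AVC. From VC = 46Q - 12Q^2 + Q^3, AVC = 46 - 12Q + Q^2.
dAVC/dQ = -12 + 2Q = 0 gives Q = 6. min AVC = 46 - 12·6 + 6^2 = 10.
For P < $10 the firm produces nothing.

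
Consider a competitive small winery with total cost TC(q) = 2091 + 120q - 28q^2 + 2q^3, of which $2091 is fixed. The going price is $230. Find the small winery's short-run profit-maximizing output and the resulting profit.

AVC = 120 - 28q + 2q^2 has its minimum $22 at q = 7; price $230 clears that bar, so the firm operates.
MC = 120 - 56q + 6q^2. Setting P = MC and taking the root on the rising branch gives q* = 11.
TR = 230·11 = 2530. TC = 2091 + 594 = 2685. Profit = 2530 − 2685 = -$155.
By producing, the firm covers all variable cost plus $1936 of fixed cost; shutting down would lose the full $2091.

Profit = -$155 at q = 11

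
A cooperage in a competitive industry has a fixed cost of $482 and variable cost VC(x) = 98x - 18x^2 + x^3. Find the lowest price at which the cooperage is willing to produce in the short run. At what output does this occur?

The firm shuts down when price falls below the minimum of average variable cost. AVC = VC/x = 98 - 18x + x^2.
At the minimum of AVC, MC = AVC. MC = 98 - 36x + 3x^2; setting MC = AVC gives 2x^2 - 18x = 0, so x = 9. min AVC = 17.
For P < $17 the firm produces nothing.

$17 per unit, at x = 9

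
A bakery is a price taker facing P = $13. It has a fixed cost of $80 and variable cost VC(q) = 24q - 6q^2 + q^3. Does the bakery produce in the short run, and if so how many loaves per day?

From TC, MC = TC'(q) = 24 - 12q + 3q^2 and AVC = VC/q = 24 - 6q + q^2.
AVC hits its minimum where MC = AVC, at q = 3, giving min AVC = 24 - 6·3 + 3^2 = $15.
With P < min AVC ($13 < $15), every unit sold adds to the loss.
Best response: produce nothing and absorb the $80 fixed cost.

Shut down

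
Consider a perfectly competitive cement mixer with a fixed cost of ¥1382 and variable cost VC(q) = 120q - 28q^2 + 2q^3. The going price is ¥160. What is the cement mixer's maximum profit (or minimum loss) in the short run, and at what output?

Profit = -¥182 at q = 10

AVC = 120 - 28q + 2q^2 has its minimum ¥22 at q = 7; price ¥160 clears that bar, so the firm operates.
With MC = 120 - 56q + 6q^2, P = MC on the upward-sloping part at q* = 10.
TR = 160·10 = 1600. TC = 1382 + 400 = 1782. Profit = 1600 − 1782 = -¥182.
Shutting down would mean losing the fixed cost of ¥1382, so operating at a loss of ¥182 is better by ¥1200.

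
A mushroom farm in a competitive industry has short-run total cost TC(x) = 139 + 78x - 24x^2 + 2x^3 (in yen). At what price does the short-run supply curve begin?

Short-run supply begins at min AVC. From VC = 78x - 24x^2 + 2x^3, AVC = 78 - 24x + 2x^2.
At the minimum of AVC, MC = AVC. MC = 78 - 48x + 6x^2; setting MC = AVC gives 4x^2 - 24x = 0, so x = 6. min AVC = 6.
So the shutdown price is ¥6.

¥6 per unit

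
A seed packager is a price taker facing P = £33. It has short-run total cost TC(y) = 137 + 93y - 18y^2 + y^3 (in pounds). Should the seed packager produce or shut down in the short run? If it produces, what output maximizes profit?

Produce at y = 10

Strip out fixed cost: VC = 93y - 18y^2 + y^3. Then AVC = 93 - 18y + y^2 and MC = 93 - 36y + 3y^2.
The AVC parabola has its vertex at y = 18/2 = 9, where AVC = 93 - 18·9 + 9^2 = £12.
Because £33 ≥ £12, revenue can cover variable cost; the firm operates.
P = MC gives 60 - 36y + 3y^2 = 0, with roots 2 and 10. Take the larger (rising MC): y* = 10.
Check: AVC at y = 10 is £13 ≤ P, so revenue covers variable cost.
Profit = P·y − TC = 33·10 − 267 = £63.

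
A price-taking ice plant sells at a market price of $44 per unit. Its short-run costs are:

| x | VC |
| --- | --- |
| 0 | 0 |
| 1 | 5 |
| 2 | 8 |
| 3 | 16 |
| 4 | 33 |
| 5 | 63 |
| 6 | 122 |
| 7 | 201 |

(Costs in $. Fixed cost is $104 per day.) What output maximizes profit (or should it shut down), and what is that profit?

Tabulate TR − TC: x=0: -104; x=1: -65; x=2: -24; x=3: 12; x=4: 39; x=5: 53; x=6: 38; x=7: 3.
Profit is maximized at x = 5. AVC there is 63/5 = $12.60 ≤ P, so producing beats shutting down (which would give -$104).

x = 5; profit = $53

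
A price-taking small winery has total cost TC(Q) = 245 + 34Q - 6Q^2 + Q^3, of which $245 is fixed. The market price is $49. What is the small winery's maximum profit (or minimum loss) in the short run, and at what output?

AVC = 34 - 6Q + Q^2; min AVC = $25 at Q = 3. Since P = $49 ≥ min AVC, the firm produces.
MC = 34 - 12Q + 3Q^2. Setting P = MC and taking the root on the rising branch gives Q* = 5.
TR = 49·5 = 245. TC = 245 + 145 = 390. Profit = 245 − 390 = -$145.
Shutting down would mean losing the fixed cost of $245, so operating at a loss of $145 is better by $100.

Profit = -$145 at Q = 5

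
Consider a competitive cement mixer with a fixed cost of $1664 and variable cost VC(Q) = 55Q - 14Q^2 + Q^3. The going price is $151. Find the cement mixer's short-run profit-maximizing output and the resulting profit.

Profit = -$224 at Q = 12

AVC = 55 - 14Q + Q^2; min AVC = $6 at Q = 7. Since P = $151 ≥ min AVC, the firm produces.
With MC = 55 - 28Q + 3Q^2, P = MC on the upward-sloping part at Q* = 12.
TR = 151·12 = 1812. TC = 1664 + 372 = 2036. Profit = 1812 − 2036 = -$224.
That loss of $224 beats the $1664 the firm would lose by shutting down; producing recovers $1440 of fixed cost.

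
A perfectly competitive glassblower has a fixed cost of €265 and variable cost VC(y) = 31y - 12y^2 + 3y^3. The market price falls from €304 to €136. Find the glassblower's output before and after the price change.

Output falls from 7 to 5

AVC = 31 - 12y + 3y^2, minimized at y = 2 where min AVC = €19. MC = 31 - 24y + 9y^2.
At P = €304 ≥ min AVC, set P = MC on the rising branch: y = 7.
At P = €136 ≥ min AVC, set P = MC: y = 5. The firm stays open but cuts output.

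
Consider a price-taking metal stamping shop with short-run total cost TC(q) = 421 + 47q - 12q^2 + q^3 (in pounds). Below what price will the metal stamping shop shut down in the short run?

The shutdown price is the minimum of AVC. VC = 47q - 12q^2 + q^3, so AVC = 47 - 12q + q^2.
At the minimum of AVC, MC = AVC. MC = 47 - 24q + 3q^2; setting MC = AVC gives 2q^2 - 12q = 0, so q = 6. min AVC = 11.
For P < £11 the firm produces nothing.

£11 per unit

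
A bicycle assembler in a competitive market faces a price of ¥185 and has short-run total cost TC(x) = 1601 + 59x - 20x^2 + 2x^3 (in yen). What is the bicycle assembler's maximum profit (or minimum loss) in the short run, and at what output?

AVC = 59 - 20x + 2x^2; min AVC = ¥9 at x = 5. Since P = ¥185 ≥ min AVC, the firm produces.
With MC = 59 - 40x + 6x^2, P = MC on the upward-sloping part at x* = 9.
TR = 185·9 = 1665. TC = 1601 + 369 = 1970. Profit = 1665 − 1970 = -¥305.
Shutting down would mean losing the fixed cost of ¥1601, so operating at a loss of ¥305 is better by ¥1296.

Profit = -¥305 at x = 9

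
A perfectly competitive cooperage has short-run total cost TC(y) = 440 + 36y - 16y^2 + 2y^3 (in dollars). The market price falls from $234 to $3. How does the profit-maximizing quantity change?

MC = 36 - 32y + 6y^2; the shutdown threshold is min AVC = $4 (at y = 4).
With P = $234 above the shutdown price, P = MC gives y = 9.
At P = $3 < min AVC = $4, price no longer covers variable cost at any output, so the firm shuts down: y = 0.

Output falls from 9 to 0 (the firm shuts down)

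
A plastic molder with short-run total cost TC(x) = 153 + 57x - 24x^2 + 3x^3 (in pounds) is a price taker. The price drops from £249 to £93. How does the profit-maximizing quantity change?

AVC = 57 - 24x + 3x^2, minimized at x = 4 where min AVC = £9. MC = 57 - 48x + 9x^2.
At P = £249 ≥ min AVC, set P = MC on the rising branch: x = 8.
At P = £93 ≥ min AVC, set P = MC: x = 6. The firm stays open but cuts output.

Output falls from 8 to 6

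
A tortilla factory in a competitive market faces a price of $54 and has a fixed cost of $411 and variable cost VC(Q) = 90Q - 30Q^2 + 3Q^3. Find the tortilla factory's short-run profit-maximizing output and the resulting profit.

Profit = -$195 at Q = 6

AVC = 90 - 30Q + 3Q^2 has its minimum $15 at Q = 5; price $54 clears that bar, so the firm operates.
MC = 90 - 60Q + 9Q^2. Setting P = MC and taking the root on the rising branch gives Q* = 6.
TR = 54·6 = 324. TC = 411 + 108 = 519. Profit = 324 − 519 = -$195.
That loss of $195 beats the $411 the firm would lose by shutting down; producing recovers $216 of fixed cost.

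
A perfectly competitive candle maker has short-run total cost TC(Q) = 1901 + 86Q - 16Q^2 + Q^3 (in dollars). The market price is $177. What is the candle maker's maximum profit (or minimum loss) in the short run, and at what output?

Profit = -$211 at Q = 13

AVC = 86 - 16Q + Q^2; min AVC = $22 at Q = 8. Since P = $177 ≥ min AVC, the firm produces.
MC = 86 - 32Q + 3Q^2. Setting P = MC and taking the root on the rising branch gives Q* = 13.
TR = 177·13 = 2301. TC = 1901 + 611 = 2512. Profit = 2301 − 2512 = -$211.
By producing, the firm covers all variable cost plus $1690 of fixed cost; shutting down would lose the full $1901.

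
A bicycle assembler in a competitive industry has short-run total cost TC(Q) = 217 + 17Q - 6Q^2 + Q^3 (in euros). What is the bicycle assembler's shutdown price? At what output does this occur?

€8 per unit, at Q = 3

Short-run supply begins at min AVC. From VC = 17Q - 6Q^2 + Q^3, AVC = 17 - 6Q + Q^2.
dAVC/dQ = -6 + 2Q = 0 gives Q = 3. min AVC = 17 - 6·3 + 3^2 = 8.
The firm shuts down for any P below €8.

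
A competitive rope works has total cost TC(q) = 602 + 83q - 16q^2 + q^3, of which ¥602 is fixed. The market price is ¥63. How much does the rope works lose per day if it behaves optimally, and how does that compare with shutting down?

Profit = -¥202 at q = 10

AVC = 83 - 16q + q^2; min AVC = ¥19 at q = 8. Since P = ¥63 ≥ min AVC, the firm produces.
With MC = 83 - 32q + 3q^2, P = MC on the upward-sloping part at q* = 10.
TR = 63·10 = 630. TC = 602 + 230 = 832. Profit = 630 − 832 = -¥202.
That loss of ¥202 beats the ¥602 the firm would lose by shutting down; producing recovers ¥400 of fixed cost.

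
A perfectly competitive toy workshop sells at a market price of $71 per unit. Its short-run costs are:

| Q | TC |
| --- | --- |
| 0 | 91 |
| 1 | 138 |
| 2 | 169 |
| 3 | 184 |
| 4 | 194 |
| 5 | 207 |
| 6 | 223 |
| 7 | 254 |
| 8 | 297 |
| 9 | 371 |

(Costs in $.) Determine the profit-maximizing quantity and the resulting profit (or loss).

Tabulate TR − TC: Q=0: -91; Q=1: -67; Q=2: -27; Q=3: 29; Q=4: 90; Q=5: 148; Q=6: 203; Q=7: 243; Q=8: 271; Q=9: 268.
Profit is maximized at Q = 8. AVC there is 206/8 = $25.75 ≤ P, so producing beats shutting down (which would give -$91).

Q = 8; profit = $271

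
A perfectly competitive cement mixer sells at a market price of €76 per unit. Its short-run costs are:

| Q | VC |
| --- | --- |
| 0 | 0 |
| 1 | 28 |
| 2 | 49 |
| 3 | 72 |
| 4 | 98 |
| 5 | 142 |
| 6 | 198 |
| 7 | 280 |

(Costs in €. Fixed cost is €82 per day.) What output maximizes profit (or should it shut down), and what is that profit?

Q = 6; profit = €176

Profit at each row (π = 76Q − TC): Q=0: -82; Q=1: -34; Q=2: 21; Q=3: 74; Q=4: 124; Q=5: 156; Q=6: 176; Q=7: 170.
Profit is maximized at Q = 6. AVC there is 198/6 = €33 ≤ P, so producing beats shutting down (which would give -€82).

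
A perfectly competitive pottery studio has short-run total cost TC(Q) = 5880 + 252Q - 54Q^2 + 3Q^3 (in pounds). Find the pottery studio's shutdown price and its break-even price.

Shutdown price = £9; break-even price = £504

AVC = 252 - 54Q + 3Q^2; minimized at Q = 9, giving min AVC = £9. That is the shutdown price.
ATC = 5880/Q + 252 - 54Q + 3Q^2. Setting dATC/dQ = −5880/Q^2 − 54 + 6Q = 0 gives Q = 14 (since 6·14^3 − 54·14^2 = 5880).
min ATC = 5880/14 + 252 − 54·14 + 3·14^2 = £504. That is the break-even price.
For £9 ≤ P < £504 the firm produces at a loss; below £9 it shuts down.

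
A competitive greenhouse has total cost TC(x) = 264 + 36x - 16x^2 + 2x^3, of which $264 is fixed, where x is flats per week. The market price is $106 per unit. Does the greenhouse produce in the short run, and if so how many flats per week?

Produce at x = 7

From TC, MC = TC'(x) = 36 - 32x + 6x^2 and AVC = VC/x = 36 - 16x + 2x^2.
The AVC parabola has its vertex at x = 16/4 = 4, where AVC = 36 - 16·4 + 2·4^2 = $4.
P = $106 exceeds min AVC = $4, so the firm stays open.
Solving P = MC: -70 - 32x + 6x^2 = 0 ⇒ x = -5/3 or 7. On the upward-sloping branch, x* = 7.
Check: AVC at x = 7 is $22 ≤ P, so revenue covers variable cost.
Profit = P·x − TC = 106·7 − 418 = $324.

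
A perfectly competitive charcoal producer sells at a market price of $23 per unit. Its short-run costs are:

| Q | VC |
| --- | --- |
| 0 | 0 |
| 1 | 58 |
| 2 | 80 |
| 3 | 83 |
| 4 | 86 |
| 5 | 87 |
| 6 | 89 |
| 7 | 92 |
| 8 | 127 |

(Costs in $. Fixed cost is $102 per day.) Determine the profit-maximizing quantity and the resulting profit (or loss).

Q = 7; profit = -$33

Tabulate TR − TC: Q=0: -102; Q=1: -137; Q=2: -136; Q=3: -116; Q=4: -96; Q=5: -74; Q=6: -53; Q=7: -33; Q=8: -45.
Profit is maximized at Q = 7. AVC there is 92/7 = $13.14 ≤ P, so producing beats shutting down (which would give -$102).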